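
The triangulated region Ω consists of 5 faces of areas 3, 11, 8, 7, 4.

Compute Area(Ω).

3 + 11 + 8 + 7 + 4 = 33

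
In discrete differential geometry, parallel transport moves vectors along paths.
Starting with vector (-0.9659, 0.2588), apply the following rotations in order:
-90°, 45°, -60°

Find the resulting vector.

Total rotation: (-90°) + 45° + (-60°) = -105°. Final vector: (0.5000, 0.8660)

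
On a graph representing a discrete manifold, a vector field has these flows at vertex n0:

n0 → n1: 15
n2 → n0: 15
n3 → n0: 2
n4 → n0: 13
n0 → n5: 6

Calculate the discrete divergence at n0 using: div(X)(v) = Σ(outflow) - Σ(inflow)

Divergence = sum of outgoing flows = 15 + (-15) + (-2) + (-13) + 6 = -9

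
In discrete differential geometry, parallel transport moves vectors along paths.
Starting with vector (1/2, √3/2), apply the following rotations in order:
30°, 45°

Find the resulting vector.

Total rotation: 30° + 45° = 75°. Final vector: (-0.7071, 0.7071)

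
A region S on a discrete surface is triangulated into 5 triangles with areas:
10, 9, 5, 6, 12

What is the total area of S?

10 + 9 + 5 + 6 + 12 = 42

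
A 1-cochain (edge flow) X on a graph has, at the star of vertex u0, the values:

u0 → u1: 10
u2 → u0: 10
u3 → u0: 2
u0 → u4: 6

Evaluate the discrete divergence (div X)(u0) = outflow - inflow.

Divergence = sum of outgoing flows = 10 + (-10) + (-2) + 6 = 4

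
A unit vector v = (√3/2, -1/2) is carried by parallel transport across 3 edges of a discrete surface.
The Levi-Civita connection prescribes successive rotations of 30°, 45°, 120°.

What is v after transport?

Total rotation: 30° + 45° + 120° = 195° ≡ -165° (mod 360°). Final vector: (-0.9659, 0.2588)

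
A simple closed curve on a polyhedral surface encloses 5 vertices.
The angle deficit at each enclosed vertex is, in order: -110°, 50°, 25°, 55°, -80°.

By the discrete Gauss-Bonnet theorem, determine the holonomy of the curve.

Holonomy = total enclosed curvature = (-110°) + 50° + 25° + 55° + (-80°) = -60°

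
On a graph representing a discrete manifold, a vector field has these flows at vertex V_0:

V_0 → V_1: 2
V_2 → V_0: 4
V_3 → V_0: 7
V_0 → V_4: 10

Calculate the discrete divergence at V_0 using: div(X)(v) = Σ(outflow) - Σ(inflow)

Divergence = sum of outgoing flows = 2 + (-4) + (-7) + 10 = 1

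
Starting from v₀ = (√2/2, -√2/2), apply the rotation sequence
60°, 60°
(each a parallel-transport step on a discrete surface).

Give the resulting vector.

Total rotation: 60° + 60° = 120°. Final vector: (0.2588, 0.9659)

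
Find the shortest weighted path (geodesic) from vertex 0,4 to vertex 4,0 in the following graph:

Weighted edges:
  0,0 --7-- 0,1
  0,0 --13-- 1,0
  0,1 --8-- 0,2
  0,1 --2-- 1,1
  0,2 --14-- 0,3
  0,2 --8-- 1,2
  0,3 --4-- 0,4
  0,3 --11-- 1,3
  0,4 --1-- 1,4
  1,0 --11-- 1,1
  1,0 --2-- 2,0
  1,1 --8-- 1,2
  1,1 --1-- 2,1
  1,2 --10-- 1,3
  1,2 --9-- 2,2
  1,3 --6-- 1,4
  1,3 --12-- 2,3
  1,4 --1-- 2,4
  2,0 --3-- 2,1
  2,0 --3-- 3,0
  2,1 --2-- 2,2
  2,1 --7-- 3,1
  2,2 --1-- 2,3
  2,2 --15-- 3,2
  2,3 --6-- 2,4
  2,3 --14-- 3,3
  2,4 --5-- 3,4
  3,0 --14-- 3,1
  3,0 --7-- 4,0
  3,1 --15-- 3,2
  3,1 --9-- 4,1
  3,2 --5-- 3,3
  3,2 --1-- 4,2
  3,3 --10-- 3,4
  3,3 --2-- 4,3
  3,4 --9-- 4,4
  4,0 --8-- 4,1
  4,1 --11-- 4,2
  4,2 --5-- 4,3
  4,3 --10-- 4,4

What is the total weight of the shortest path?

Shortest path: 0,4 → 1,4 → 2,4 → 2,3 → 2,2 → 2,1 → 2,0 → 3,0 → 4,0, total weight = 24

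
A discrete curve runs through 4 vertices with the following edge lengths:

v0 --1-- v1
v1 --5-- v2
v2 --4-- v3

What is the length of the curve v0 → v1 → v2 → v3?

Arc length = 1 + 5 + 4 = 10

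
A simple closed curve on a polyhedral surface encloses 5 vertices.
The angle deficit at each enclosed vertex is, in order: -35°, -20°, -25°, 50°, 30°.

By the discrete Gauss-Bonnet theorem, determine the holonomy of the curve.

Holonomy = total enclosed curvature = (-35°) + (-20°) + (-25°) + 50° + 30° = 0°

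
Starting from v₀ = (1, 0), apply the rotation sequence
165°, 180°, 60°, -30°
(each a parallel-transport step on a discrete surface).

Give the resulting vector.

Total rotation: 165° + 180° + 60° + (-30°) = 375° ≡ 15° (mod 360°). Final vector: (0.9659, 0.2588)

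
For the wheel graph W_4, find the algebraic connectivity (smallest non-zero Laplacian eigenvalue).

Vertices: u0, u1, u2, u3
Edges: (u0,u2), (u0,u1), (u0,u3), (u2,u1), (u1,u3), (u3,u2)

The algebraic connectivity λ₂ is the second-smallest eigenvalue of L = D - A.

The wheel W_4 is the join K_1 ∨ C_3 (a hub joined to every vertex of a cycle of length 3). For a join G ∨ H (G on p vertices, H on q vertices) the Laplacian spectrum is 0, p+q, the eigenvalues of L(G) other than one 0 each shifted by +q, and the eigenvalues of L(H) other than one 0 each shifted by +p. With G = K_1 (p = 1, nothing left after dropping its 0) and H = C_3 (q = 3, eigenvalues 2 − 2cos(2πk/3), k = 0, …, 2; drop k = 0), the spectrum of W_4 is 0, 4, and 1 + (2 − 2cos(2πk/3)) = 3 − 2cos(2πk/3) for k = 1, …, 2:
k=1: 3 − 2cos(2π/3) = 4.0; k=2: 3 − 2cos(4π/3) = 4.0.
Laplacian eigenvalues: [0.0, 4.0, 4.0, 4.0]. Algebraic connectivity (smallest non-zero eigenvalue) = 4.0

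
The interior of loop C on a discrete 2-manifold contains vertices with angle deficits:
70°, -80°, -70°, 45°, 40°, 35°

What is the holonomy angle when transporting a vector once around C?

Holonomy = total enclosed curvature = 70° + (-80°) + (-70°) + 45° + 40° + 35° = 40°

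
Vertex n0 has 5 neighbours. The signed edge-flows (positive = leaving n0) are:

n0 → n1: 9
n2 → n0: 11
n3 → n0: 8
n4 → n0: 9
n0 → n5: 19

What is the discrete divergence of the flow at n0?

Divergence = sum of outgoing flows = 9 + (-11) + (-8) + (-9) + 19 = 0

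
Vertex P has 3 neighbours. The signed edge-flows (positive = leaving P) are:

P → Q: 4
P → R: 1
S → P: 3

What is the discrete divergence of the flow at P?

Divergence = sum of outgoing flows = 4 + 1 + (-3) = 2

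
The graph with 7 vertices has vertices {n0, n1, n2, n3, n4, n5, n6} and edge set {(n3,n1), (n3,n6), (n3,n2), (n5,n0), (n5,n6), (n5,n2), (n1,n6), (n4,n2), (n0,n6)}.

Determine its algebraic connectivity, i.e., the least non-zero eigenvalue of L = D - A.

Degrees: deg(n0) = 2, deg(n1) = 2, deg(n2) = 3, deg(n3) = 3, deg(n4) = 1, deg(n5) = 3, deg(n6) = 4.
L = D − A with rows/columns ordered (n0, n1, n2, n3, n4, n5, n6):
  [ 2,  0,  0,  0,  0, -1, -1]
  [ 0,  2,  0, -1,  0,  0, -1]
  [ 0,  0,  3, -1, -1, -1,  0]
  [ 0, -1, -1,  3,  0,  0, -1]
  [ 0,  0, -1,  0,  1,  0,  0]
  [-1,  0, -1,  0,  0,  3, -1]
  [-1, -1,  0, -1,  0, -1,  4]
Characteristic polynomial: det(λI − L) = λ(λ² − 5λ + 3)(λ² − 5λ + 5)(λ² − 8λ + 14).
Roots: λ = 0; (λ² − 5λ + 3) = 0 ⇒ λ = (5 ± √13)/2 ≈ 0.6972, 4.3028; (λ² − 5λ + 5) = 0 ⇒ λ = (5 ± √5)/2 ≈ 1.382, 3.618; (λ² − 8λ + 14) = 0 ⇒ λ = 4 ± √2 ≈ 2.5858, 5.4142.
(Check: the roots sum (with multiplicity) to 18, matching trace L = Σdeg = 2·9 = 18.)
Laplacian eigenvalues: [0.0, 0.6972, 1.382, 2.5858, 3.618, 4.3028, 5.4142]. Algebraic connectivity (smallest non-zero eigenvalue) = 0.6972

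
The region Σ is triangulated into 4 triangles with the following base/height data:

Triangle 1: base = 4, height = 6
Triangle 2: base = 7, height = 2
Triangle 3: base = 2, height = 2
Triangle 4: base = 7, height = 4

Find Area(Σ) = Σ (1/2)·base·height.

(1/2)×4×6 + (1/2)×7×2 + (1/2)×2×2 + (1/2)×7×4 = 35.0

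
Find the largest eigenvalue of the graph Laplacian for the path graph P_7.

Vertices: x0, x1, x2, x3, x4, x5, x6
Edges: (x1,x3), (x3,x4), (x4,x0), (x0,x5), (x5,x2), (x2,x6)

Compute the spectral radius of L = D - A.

The path graph P_n has Laplacian eigenvalues λ_k = 2 − 2cos(kπ/n), k = 0, 1, …, n−1. Here n = 7:
k=0: 2 − 2cos(0) = 0.0; k=1: 2 − 2cos(π/7) = 0.1981; k=2: 2 − 2cos(2π/7) = 0.753; k=3: 2 − 2cos(3π/7) = 1.555; k=4: 2 − 2cos(4π/7) = 2.445; k=5: 2 − 2cos(5π/7) = 3.247; k=6: 2 − 2cos(6π/7) = 3.8019.
Laplacian eigenvalues: [0.0, 0.1981, 0.753, 1.555, 2.445, 3.247, 3.8019]. Largest eigenvalue (spectral radius) = 3.8019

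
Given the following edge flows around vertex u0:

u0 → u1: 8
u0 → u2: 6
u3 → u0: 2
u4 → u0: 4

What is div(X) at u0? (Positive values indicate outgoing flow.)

Divergence = sum of outgoing flows = 8 + 6 + (-2) + (-4) = 8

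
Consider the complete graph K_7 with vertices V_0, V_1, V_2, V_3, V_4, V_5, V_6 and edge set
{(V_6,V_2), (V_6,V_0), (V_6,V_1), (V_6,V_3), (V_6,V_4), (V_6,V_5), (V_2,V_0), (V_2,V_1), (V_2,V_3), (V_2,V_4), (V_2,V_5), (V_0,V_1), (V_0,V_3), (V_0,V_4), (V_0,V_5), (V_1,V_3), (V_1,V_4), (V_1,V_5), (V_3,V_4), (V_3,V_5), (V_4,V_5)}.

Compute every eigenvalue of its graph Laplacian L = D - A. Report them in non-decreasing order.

For the complete graph K_n, L = nI − J (J = all-ones matrix). J has eigenvalues n (once, eigenvector 𝟙) and 0 (multiplicity n−1), so L has eigenvalues 0 (once) and n (multiplicity n−1). Here n = 7: eigenvalue 0 once and 7 with multiplicity 6.
Laplacian eigenvalues (increasing order): [0.0, 7.0, 7.0, 7.0, 7.0, 7.0, 7.0]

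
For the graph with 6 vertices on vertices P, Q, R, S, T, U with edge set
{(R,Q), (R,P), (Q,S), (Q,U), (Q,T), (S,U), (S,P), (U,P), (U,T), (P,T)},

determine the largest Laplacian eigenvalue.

Degrees: deg(P) = 4, deg(Q) = 4, deg(R) = 2, deg(S) = 3, deg(T) = 3, deg(U) = 4.
L = D − A with rows/columns ordered (P, Q, R, S, T, U):
  [ 4,  0, -1, -1, -1, -1]
  [ 0,  4, -1, -1, -1, -1]
  [-1, -1,  2,  0,  0,  0]
  [-1, -1,  0,  3,  0, -1]
  [-1, -1,  0,  0,  3, -1]
  [-1, -1,  0, -1, -1,  4]
Characteristic polynomial: det(λI − L) = λ(λ − 2)(λ − 3)(λ − 4)(λ − 5)(λ − 6).
Roots: λ = 0; (λ − 2) = 0 ⇒ λ = 2; (λ − 3) = 0 ⇒ λ = 3; (λ − 4) = 0 ⇒ λ = 4; (λ − 5) = 0 ⇒ λ = 5; (λ − 6) = 0 ⇒ λ = 6.
(Check: the roots sum (with multiplicity) to 20, matching trace L = Σdeg = 2·10 = 20.)
Laplacian eigenvalues: [0.0, 2.0, 3.0, 4.0, 5.0, 6.0]. Largest eigenvalue (spectral radius) = 6.0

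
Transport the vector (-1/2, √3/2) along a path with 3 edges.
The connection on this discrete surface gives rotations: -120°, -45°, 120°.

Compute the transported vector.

Total rotation: (-120°) + (-45°) + 120° = -45°. Final vector: (0.2588, 0.9659)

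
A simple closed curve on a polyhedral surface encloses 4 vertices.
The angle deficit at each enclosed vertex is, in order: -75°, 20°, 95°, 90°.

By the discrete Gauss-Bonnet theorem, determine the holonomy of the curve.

Holonomy = total enclosed curvature = (-75°) + 20° + 95° + 90° = 130°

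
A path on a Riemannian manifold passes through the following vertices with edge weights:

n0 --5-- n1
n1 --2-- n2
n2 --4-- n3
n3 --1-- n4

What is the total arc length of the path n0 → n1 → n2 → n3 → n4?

Arc length = 5 + 2 + 4 + 1 = 12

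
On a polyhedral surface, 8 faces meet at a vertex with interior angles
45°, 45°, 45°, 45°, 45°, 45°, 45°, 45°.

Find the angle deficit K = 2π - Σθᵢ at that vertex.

Sum of angles = 360°. K = 360° - 360° = 0° = 0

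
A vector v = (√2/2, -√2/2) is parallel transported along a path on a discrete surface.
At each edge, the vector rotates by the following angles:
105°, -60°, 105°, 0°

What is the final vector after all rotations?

Total rotation: 105° + (-60°) + 105° + 0° = 150°. Final vector: (-0.2588, 0.9659)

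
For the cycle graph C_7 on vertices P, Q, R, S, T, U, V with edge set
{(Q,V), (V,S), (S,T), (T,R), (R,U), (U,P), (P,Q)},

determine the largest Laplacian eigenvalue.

The cycle graph C_n has Laplacian eigenvalues λ_k = 2 − 2cos(2πk/n), k = 0, 1, …, n−1. Here n = 7:
k=0: 2 − 2cos(0) = 0.0; k=1: 2 − 2cos(2π/7) = 0.753; k=2: 2 − 2cos(4π/7) = 2.445; k=3: 2 − 2cos(6π/7) = 3.8019; k=4: 2 − 2cos(8π/7) = 3.8019; k=5: 2 − 2cos(10π/7) = 2.445; k=6: 2 − 2cos(12π/7) = 0.753.
Laplacian eigenvalues: [0.0, 0.753, 0.753, 2.445, 2.445, 3.8019, 3.8019]. Largest eigenvalue (spectral radius) = 3.8019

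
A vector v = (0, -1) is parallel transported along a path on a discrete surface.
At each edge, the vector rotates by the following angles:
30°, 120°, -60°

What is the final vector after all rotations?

Total rotation: 30° + 120° + (-60°) = 90°. Final vector: (1, 0)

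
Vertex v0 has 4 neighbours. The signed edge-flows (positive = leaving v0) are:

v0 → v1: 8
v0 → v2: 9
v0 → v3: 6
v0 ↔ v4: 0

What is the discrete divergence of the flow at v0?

Divergence = sum of outgoing flows = 8 + 9 + 6 + 0 = 23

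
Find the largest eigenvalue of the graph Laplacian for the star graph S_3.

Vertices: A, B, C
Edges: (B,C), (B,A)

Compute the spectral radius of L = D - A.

The star S_3 is the complete bipartite graph K_{1,2} (one hub of degree 2, 2 leaves of degree 1). The Laplacian spectrum of K_{p,q} is 0, p (multiplicity q−1), q (multiplicity p−1), p+q. With p = 1, q = 2: 0 once, 1 with multiplicity 1, and 3 once. (Check: trace L = sum of degrees = 4 = 1·1 + 3.)
Laplacian eigenvalues: [0.0, 1.0, 3.0]. Largest eigenvalue (spectral radius) = 3.0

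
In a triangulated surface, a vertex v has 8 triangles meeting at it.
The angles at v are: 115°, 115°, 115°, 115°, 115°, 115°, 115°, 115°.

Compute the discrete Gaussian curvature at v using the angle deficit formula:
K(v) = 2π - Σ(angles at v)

Sum of angles = 920°. K = 360° - 920° = -560°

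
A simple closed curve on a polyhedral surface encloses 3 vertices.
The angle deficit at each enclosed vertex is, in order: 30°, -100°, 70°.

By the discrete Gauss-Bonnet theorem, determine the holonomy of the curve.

Holonomy = total enclosed curvature = 30° + (-100°) + 70° = 0°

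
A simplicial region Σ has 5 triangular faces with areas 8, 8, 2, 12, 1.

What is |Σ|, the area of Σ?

8 + 8 + 2 + 12 + 1 = 31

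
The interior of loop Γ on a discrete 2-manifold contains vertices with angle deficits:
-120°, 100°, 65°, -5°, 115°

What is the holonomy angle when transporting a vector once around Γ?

Holonomy = total enclosed curvature = (-120°) + 100° + 65° + (-5°) + 115° = 155°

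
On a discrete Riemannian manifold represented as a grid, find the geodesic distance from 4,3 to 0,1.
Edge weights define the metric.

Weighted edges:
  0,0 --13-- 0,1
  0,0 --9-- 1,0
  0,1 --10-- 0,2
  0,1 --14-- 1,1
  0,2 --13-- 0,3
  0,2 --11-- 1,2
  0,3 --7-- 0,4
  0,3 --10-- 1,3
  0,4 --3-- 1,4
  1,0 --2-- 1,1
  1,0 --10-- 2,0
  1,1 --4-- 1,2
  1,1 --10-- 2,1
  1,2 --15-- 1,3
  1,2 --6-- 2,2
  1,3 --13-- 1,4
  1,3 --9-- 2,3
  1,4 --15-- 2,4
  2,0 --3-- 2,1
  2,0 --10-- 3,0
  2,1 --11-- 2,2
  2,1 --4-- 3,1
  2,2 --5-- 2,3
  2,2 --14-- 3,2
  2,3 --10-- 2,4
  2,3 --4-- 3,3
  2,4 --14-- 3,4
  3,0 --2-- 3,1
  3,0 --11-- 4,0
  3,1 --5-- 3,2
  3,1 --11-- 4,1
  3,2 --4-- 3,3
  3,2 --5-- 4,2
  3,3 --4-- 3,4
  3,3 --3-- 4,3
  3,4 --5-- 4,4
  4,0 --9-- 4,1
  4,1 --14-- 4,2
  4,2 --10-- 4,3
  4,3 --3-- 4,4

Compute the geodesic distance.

Shortest path: 4,3 → 3,3 → 2,3 → 2,2 → 1,2 → 1,1 → 0,1, total weight = 36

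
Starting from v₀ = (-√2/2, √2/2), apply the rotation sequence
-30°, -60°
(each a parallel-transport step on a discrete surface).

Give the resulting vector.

Total rotation: (-30°) + (-60°) = -90°. Final vector: (0.7071, 0.7071)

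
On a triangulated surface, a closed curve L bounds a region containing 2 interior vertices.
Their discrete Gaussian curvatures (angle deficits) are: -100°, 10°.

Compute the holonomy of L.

Holonomy = total enclosed curvature = (-100°) + 10° = -90°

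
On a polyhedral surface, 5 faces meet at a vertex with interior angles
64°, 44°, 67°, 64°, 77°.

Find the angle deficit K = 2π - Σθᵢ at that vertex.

Sum of angles = 316°. K = 360° - 316° = 44° = 11π/45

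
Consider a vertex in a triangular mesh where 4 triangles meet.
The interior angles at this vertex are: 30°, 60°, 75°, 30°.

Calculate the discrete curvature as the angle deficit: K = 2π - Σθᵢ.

Sum of angles = 195°. K = 360° - 195° = 165° = 11π/12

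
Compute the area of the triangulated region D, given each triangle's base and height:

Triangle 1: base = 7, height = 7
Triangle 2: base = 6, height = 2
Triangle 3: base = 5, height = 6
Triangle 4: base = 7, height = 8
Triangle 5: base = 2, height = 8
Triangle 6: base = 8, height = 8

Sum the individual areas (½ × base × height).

(1/2)×7×7 + (1/2)×6×2 + (1/2)×5×6 + (1/2)×7×8 + (1/2)×2×8 + (1/2)×8×8 = 113.5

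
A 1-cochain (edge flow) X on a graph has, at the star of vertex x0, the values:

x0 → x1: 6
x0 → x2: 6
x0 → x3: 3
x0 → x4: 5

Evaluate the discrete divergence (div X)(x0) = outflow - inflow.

Divergence = sum of outgoing flows = 6 + 6 + 3 + 5 = 20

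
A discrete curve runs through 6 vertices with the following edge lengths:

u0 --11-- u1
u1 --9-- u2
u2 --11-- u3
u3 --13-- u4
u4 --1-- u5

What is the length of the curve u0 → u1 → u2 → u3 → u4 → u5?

Arc length = 11 + 9 + 11 + 13 + 1 = 45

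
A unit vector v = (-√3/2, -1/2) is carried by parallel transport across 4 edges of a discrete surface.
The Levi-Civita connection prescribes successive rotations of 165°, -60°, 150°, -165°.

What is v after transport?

Total rotation: 165° + (-60°) + 150° + (-165°) = 90°. Final vector: (0.5000, -0.8660)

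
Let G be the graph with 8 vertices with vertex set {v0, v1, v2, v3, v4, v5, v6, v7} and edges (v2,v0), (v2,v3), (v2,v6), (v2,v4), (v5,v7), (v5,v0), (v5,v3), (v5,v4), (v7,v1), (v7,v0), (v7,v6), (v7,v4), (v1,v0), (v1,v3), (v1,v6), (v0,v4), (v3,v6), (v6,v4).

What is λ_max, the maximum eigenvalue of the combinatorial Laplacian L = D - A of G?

Degrees: deg(v0) = 5, deg(v1) = 4, deg(v2) = 4, deg(v3) = 4, deg(v4) = 5, deg(v5) = 4, deg(v6) = 5, deg(v7) = 5.
L = D − A with rows/columns ordered (v0, v1, v2, v3, v4, v5, v6, v7):
  [ 5, -1, -1,  0, -1, -1,  0, -1]
  [-1,  4,  0, -1,  0,  0, -1, -1]
  [-1,  0,  4, -1, -1,  0, -1,  0]
  [ 0, -1, -1,  4,  0, -1, -1,  0]
  [-1,  0, -1,  0,  5, -1, -1, -1]
  [-1,  0,  0, -1, -1,  4,  0, -1]
  [ 0, -1, -1, -1, -1,  0,  5, -1]
  [-1, -1,  0,  0, -1, -1, -1,  5]
Characteristic polynomial: det(λI − L) = λ(λ² − 10λ + 22)(λ² − 10λ + 23)(λ − 4)(λ − 5)(λ − 7).
Roots: λ = 0; (λ² − 10λ + 22) = 0 ⇒ λ = 5 ± √3 ≈ 3.2679, 6.7321; (λ² − 10λ + 23) = 0 ⇒ λ = 5 ± √2 ≈ 3.5858, 6.4142; (λ − 4) = 0 ⇒ λ = 4; (λ − 5) = 0 ⇒ λ = 5; (λ − 7) = 0 ⇒ λ = 7.
(Check: the roots sum (with multiplicity) to 36, matching trace L = Σdeg = 2·18 = 36.)
Laplacian eigenvalues: [0.0, 3.2679, 3.5858, 4.0, 5.0, 6.4142, 6.7321, 7.0]. Largest eigenvalue (spectral radius) = 7.0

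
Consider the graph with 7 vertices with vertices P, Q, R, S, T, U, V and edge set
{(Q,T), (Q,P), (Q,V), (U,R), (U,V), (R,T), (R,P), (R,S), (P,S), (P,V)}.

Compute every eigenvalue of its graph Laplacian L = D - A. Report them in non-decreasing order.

Degrees: deg(P) = 4, deg(Q) = 3, deg(R) = 4, deg(S) = 2, deg(T) = 2, deg(U) = 2, deg(V) = 3.
L = D − A with rows/columns ordered (P, Q, R, S, T, U, V):
  [ 4, -1, -1, -1,  0,  0, -1]
  [-1,  3,  0,  0, -1,  0, -1]
  [-1,  0,  4, -1, -1, -1,  0]
  [-1,  0, -1,  2,  0,  0,  0]
  [ 0, -1, -1,  0,  2,  0,  0]
  [ 0,  0, -1,  0,  0,  2, -1]
  [-1, -1,  0,  0,  0, -1,  3]
Characteristic polynomial: det(λI − L) = λ(λ² − 6λ + 7)²(λ² − 8λ + 13).
Roots: λ = 0; (λ² − 6λ + 7) = 0 ⇒ λ = 3 ± √2 ≈ 1.5858, 4.4142 (multiplicity 2); (λ² − 8λ + 13) = 0 ⇒ λ = 4 ± √3 ≈ 2.2679, 5.7321.
(Check: the roots sum (with multiplicity) to 20, matching trace L = Σdeg = 2·10 = 20.)
Laplacian eigenvalues (increasing order): [0.0, 1.5858, 1.5858, 2.2679, 4.4142, 4.4142, 5.7321]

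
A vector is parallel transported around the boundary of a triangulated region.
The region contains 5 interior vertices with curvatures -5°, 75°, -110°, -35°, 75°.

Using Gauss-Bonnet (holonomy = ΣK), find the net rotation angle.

Holonomy = total enclosed curvature = (-5°) + 75° + (-110°) + (-35°) + 75° = 0°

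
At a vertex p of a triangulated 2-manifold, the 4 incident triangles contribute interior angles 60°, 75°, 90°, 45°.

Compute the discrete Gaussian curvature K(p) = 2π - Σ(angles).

Sum of angles = 270°. K = 360° - 270° = 90° = π/2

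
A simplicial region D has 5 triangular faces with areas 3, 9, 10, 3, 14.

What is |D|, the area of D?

3 + 9 + 10 + 3 + 14 = 39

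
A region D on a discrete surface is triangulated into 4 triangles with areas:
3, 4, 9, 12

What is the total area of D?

3 + 4 + 9 + 12 = 28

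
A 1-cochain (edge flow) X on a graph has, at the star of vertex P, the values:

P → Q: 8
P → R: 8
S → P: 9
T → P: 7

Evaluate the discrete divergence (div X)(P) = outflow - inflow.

Divergence = sum of outgoing flows = 8 + 8 + (-9) + (-7) = 0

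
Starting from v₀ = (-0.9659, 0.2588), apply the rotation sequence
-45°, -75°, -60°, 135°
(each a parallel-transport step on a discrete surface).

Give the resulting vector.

Total rotation: (-45°) + (-75°) + (-60°) + 135° = -45°. Final vector: (-0.5000, 0.8660)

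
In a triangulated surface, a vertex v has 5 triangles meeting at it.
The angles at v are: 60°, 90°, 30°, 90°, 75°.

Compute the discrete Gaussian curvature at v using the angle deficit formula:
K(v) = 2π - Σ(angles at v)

Sum of angles = 345°. K = 360° - 345° = 15° = π/12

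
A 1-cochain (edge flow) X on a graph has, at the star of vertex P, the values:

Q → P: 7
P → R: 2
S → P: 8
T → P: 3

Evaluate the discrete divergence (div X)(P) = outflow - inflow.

Divergence = sum of outgoing flows = (-7) + 2 + (-8) + (-3) = -16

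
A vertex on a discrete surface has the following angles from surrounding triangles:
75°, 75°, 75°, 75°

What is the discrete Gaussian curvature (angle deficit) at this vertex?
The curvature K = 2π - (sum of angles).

Sum of angles = 300°. K = 360° - 300° = 60°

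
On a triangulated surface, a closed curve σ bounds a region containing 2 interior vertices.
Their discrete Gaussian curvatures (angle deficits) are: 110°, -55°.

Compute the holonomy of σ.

Holonomy = total enclosed curvature = 110° + (-55°) = 55°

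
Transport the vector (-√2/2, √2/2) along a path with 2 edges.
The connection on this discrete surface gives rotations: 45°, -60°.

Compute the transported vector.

Total rotation: 45° + (-60°) = -15°. Final vector: (-0.5000, 0.8660)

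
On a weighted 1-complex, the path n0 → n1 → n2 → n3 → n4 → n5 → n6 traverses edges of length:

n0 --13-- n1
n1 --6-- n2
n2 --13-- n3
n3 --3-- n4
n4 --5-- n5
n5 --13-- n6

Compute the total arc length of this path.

Arc length = 13 + 6 + 13 + 3 + 5 + 13 = 53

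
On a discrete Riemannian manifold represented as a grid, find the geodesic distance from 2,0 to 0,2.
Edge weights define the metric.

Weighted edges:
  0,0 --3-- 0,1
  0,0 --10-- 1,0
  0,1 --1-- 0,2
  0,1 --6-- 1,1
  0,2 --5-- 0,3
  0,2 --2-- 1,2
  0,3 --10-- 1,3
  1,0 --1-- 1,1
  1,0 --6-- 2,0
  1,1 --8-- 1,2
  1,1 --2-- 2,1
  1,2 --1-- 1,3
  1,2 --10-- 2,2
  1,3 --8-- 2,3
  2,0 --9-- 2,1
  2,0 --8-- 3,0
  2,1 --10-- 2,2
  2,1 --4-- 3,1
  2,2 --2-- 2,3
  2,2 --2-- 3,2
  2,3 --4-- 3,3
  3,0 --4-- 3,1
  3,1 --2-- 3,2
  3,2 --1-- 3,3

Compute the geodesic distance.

Shortest path: 2,0 → 1,0 → 1,1 → 0,1 → 0,2, total weight = 14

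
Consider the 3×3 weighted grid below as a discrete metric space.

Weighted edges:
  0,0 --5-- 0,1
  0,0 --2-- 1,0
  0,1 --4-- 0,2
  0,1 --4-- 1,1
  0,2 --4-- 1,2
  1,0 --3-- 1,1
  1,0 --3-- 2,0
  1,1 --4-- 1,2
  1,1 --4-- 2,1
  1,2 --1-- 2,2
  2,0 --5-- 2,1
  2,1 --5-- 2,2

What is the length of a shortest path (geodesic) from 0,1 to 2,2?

Shortest path: 0,1 → 0,2 → 1,2 → 2,2, total weight = 9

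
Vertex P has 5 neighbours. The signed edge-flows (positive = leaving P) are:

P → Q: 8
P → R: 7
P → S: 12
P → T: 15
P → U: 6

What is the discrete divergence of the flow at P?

Divergence = sum of outgoing flows = 8 + 7 + 12 + 15 + 6 = 48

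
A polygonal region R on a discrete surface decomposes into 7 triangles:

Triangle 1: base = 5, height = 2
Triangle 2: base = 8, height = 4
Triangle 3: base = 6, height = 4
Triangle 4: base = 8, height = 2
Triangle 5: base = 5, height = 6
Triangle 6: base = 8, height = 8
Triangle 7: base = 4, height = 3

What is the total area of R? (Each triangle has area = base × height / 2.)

(1/2)×5×2 + (1/2)×8×4 + (1/2)×6×4 + (1/2)×8×2 + (1/2)×5×6 + (1/2)×8×8 + (1/2)×4×3 = 94.0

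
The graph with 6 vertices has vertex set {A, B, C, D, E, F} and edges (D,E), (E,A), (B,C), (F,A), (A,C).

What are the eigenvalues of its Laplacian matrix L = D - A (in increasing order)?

Degrees: deg(A) = 3, deg(B) = 1, deg(C) = 2, deg(D) = 1, deg(E) = 2, deg(F) = 1.
L = D − A with rows/columns ordered (A, B, C, D, E, F):
  [ 3,  0, -1,  0, -1, -1]
  [ 0,  1, -1,  0,  0,  0]
  [-1, -1,  2,  0,  0,  0]
  [ 0,  0,  0,  1, -1,  0]
  [-1,  0,  0, -1,  2,  0]
  [-1,  0,  0,  0,  0,  1]
Characteristic polynomial: det(λI − L) = λ(λ² − 3λ + 1)(λ² − 5λ + 3)(λ − 2).
Roots: λ = 0; (λ² − 3λ + 1) = 0 ⇒ λ = (3 ± √5)/2 ≈ 0.382, 2.618; (λ² − 5λ + 3) = 0 ⇒ λ = (5 ± √13)/2 ≈ 0.6972, 4.3028; (λ − 2) = 0 ⇒ λ = 2.
(Check: the roots sum (with multiplicity) to 10, matching trace L = Σdeg = 2·5 = 10.)
Laplacian eigenvalues (increasing order): [0.0, 0.382, 0.6972, 2.0, 2.618, 4.3028]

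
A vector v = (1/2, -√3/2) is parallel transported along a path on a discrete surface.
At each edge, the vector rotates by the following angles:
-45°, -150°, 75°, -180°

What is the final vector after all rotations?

Total rotation: (-45°) + (-150°) + 75° + (-180°) = -300° ≡ 60° (mod 360°). Final vector: (1, 0)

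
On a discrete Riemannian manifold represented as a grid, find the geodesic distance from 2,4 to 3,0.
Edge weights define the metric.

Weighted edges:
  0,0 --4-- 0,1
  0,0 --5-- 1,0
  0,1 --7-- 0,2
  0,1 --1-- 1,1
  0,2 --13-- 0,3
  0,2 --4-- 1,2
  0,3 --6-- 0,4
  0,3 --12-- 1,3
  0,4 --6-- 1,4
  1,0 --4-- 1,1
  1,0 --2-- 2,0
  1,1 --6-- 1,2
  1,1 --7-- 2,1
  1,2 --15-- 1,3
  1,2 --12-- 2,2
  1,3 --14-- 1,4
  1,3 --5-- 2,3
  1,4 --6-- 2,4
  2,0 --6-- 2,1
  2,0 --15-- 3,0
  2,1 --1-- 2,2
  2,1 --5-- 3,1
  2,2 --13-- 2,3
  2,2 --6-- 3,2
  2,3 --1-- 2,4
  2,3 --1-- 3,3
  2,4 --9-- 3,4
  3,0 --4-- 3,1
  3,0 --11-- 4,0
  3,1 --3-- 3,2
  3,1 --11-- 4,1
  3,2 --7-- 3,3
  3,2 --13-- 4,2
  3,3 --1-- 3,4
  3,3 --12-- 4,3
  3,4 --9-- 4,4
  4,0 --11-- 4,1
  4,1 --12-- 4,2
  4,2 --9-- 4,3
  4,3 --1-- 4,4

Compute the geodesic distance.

Shortest path: 2,4 → 2,3 → 3,3 → 3,2 → 3,1 → 3,0, total weight = 16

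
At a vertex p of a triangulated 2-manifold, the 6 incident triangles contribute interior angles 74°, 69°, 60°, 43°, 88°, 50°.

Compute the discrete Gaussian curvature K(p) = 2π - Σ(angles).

Sum of angles = 384°. K = 360° - 384° = -24° = -2π/15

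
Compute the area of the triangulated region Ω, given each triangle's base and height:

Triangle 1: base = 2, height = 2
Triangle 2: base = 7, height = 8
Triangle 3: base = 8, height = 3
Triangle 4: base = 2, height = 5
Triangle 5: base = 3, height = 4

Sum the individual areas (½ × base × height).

(1/2)×2×2 + (1/2)×7×8 + (1/2)×8×3 + (1/2)×2×5 + (1/2)×3×4 = 53.0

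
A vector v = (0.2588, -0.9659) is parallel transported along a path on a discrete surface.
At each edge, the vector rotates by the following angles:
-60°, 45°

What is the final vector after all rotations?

Total rotation: (-60°) + 45° = -15°. Final vector: (0, -1)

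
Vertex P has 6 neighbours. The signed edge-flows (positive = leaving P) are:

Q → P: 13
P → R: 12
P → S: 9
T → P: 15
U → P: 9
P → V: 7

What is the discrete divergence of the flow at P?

Divergence = sum of outgoing flows = (-13) + 12 + 9 + (-15) + (-9) + 7 = -9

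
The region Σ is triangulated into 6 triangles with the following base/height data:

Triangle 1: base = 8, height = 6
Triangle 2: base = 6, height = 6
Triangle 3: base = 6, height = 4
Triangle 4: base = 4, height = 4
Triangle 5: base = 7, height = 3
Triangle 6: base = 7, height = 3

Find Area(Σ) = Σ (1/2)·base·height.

(1/2)×8×6 + (1/2)×6×6 + (1/2)×6×4 + (1/2)×4×4 + (1/2)×7×3 + (1/2)×7×3 = 83.0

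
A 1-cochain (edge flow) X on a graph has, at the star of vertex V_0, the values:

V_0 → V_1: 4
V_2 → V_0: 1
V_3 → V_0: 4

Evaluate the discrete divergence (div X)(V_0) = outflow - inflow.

Divergence = sum of outgoing flows = 4 + (-1) + (-4) = -1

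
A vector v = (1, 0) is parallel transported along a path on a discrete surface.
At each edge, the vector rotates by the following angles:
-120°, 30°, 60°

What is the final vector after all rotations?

Total rotation: (-120°) + 30° + 60° = -30°. Final vector: (0.8660, -0.5000)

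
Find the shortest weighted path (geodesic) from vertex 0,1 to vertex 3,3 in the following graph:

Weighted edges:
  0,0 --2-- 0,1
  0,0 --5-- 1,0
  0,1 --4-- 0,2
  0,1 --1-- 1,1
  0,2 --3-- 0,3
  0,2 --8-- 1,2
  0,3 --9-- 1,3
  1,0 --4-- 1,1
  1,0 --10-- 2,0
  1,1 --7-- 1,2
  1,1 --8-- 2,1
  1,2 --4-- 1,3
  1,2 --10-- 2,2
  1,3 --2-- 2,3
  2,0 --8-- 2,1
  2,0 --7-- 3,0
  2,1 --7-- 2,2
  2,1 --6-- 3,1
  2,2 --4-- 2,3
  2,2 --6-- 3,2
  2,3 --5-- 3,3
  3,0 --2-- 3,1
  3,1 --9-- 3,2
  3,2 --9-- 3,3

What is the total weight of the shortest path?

Shortest path: 0,1 → 1,1 → 1,2 → 1,3 → 2,3 → 3,3, total weight = 19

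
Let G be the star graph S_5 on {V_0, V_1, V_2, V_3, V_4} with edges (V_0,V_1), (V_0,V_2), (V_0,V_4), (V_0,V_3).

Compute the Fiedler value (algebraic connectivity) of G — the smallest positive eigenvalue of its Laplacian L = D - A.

The star S_5 is the complete bipartite graph K_{1,4} (one hub of degree 4, 4 leaves of degree 1). The Laplacian spectrum of K_{p,q} is 0, p (multiplicity q−1), q (multiplicity p−1), p+q. With p = 1, q = 4: 0 once, 1 with multiplicity 3, and 5 once. (Check: trace L = sum of degrees = 8 = 3·1 + 5.)
Laplacian eigenvalues: [0.0, 1.0, 1.0, 1.0, 5.0]. Algebraic connectivity (smallest non-zero eigenvalue) = 1.0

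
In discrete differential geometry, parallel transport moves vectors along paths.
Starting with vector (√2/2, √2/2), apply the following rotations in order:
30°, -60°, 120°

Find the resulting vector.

Total rotation: 30° + (-60°) + 120° = 90°. Final vector: (-0.7071, 0.7071)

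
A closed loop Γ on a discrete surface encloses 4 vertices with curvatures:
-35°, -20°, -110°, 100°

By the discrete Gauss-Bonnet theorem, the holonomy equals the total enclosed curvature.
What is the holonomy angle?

Holonomy = total enclosed curvature = (-35°) + (-20°) + (-110°) + 100° = -65°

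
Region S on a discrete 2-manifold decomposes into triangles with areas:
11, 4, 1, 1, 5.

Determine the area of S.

11 + 4 + 1 + 1 + 5 = 22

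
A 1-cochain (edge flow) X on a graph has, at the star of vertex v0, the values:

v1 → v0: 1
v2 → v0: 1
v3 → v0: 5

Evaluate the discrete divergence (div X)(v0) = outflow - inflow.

Divergence = sum of outgoing flows = (-1) + (-1) + (-5) = -7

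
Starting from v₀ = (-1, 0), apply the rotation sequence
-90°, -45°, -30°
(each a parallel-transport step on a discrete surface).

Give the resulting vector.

Total rotation: (-90°) + (-45°) + (-30°) = -165°. Final vector: (0.9659, 0.2588)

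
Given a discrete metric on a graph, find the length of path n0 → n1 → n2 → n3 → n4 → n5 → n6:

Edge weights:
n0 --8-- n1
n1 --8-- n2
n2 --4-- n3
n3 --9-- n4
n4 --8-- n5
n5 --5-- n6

Arc length = 8 + 8 + 4 + 9 + 8 + 5 = 42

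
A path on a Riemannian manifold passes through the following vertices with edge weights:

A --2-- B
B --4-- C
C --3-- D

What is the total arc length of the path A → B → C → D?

Arc length = 2 + 4 + 3 = 9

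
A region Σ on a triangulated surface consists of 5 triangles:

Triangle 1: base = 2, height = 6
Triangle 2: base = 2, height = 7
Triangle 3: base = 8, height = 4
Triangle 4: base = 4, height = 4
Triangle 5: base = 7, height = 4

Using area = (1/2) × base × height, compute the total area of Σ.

(1/2)×2×6 + (1/2)×2×7 + (1/2)×8×4 + (1/2)×4×4 + (1/2)×7×4 = 51.0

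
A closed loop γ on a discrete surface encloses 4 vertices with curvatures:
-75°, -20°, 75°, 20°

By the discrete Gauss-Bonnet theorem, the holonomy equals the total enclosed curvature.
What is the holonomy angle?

Holonomy = total enclosed curvature = (-75°) + (-20°) + 75° + 20° = 0°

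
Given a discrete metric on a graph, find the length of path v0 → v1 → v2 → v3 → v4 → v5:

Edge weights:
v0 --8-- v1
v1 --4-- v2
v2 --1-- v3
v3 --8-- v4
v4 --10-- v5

Arc length = 8 + 4 + 1 + 8 + 10 = 31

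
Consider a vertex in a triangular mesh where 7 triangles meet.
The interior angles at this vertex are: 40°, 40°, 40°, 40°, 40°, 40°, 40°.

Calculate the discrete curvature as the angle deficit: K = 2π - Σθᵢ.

Sum of angles = 280°. K = 360° - 280° = 80° = 4π/9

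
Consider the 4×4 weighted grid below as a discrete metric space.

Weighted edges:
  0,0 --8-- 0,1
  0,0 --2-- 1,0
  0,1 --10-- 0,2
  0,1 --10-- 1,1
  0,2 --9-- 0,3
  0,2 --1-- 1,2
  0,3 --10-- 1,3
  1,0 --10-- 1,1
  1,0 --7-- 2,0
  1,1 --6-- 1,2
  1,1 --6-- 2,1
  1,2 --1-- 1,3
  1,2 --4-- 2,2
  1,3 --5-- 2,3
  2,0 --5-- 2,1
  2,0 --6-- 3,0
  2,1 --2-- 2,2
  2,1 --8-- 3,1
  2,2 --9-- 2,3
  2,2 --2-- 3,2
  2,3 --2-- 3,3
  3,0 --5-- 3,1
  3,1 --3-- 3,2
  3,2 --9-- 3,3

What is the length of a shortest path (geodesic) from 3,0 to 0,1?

Shortest path: 3,0 → 2,0 → 1,0 → 0,0 → 0,1, total weight = 23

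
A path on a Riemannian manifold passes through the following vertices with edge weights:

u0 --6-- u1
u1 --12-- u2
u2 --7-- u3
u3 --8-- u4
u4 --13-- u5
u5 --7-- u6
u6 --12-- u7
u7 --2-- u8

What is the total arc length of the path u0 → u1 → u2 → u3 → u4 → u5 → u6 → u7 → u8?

Arc length = 6 + 12 + 7 + 8 + 13 + 7 + 12 + 2 = 67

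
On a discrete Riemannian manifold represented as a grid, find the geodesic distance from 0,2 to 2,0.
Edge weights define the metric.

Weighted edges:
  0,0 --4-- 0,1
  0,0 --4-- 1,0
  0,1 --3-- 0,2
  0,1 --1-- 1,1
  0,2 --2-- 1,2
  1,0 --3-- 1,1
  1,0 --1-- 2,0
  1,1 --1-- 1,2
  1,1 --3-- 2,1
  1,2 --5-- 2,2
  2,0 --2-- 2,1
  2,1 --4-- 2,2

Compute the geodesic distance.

Shortest path: 0,2 → 1,2 → 1,1 → 1,0 → 2,0, total weight = 7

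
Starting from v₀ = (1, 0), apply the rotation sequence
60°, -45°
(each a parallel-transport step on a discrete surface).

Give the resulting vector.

Total rotation: 60° + (-45°) = 15°. Final vector: (0.9659, 0.2588)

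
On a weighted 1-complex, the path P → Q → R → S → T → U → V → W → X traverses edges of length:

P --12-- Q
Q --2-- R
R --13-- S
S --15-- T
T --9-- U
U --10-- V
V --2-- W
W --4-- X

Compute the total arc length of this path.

Arc length = 12 + 2 + 13 + 15 + 9 + 10 + 2 + 4 = 67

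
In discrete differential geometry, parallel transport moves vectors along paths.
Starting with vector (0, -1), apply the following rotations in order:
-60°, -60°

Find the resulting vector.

Total rotation: (-60°) + (-60°) = -120°. Final vector: (-0.8660, 0.5000)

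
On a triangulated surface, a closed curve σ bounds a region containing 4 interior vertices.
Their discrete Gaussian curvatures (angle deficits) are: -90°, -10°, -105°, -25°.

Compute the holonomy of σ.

Holonomy = total enclosed curvature = (-90°) + (-10°) + (-105°) + (-25°) = -230°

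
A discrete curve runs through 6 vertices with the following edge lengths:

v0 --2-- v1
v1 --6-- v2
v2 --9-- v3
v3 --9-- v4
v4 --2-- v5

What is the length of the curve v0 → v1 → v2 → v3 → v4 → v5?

Arc length = 2 + 6 + 9 + 9 + 2 = 28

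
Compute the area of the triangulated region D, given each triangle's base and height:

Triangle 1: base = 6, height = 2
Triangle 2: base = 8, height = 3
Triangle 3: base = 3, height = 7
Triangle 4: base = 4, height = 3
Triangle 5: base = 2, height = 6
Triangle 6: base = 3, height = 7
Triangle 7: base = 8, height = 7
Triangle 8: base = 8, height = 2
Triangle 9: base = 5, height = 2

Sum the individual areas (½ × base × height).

(1/2)×6×2 + (1/2)×8×3 + (1/2)×3×7 + (1/2)×4×3 + (1/2)×2×6 + (1/2)×3×7 + (1/2)×8×7 + (1/2)×8×2 + (1/2)×5×2 = 92.0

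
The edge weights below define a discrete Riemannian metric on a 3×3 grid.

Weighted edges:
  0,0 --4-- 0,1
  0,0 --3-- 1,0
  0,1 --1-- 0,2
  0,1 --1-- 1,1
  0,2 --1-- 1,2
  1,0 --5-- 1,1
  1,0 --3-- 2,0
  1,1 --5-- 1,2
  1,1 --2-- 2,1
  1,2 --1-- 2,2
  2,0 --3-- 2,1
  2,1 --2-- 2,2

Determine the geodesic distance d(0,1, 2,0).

Shortest path: 0,1 → 1,1 → 2,1 → 2,0, total weight = 6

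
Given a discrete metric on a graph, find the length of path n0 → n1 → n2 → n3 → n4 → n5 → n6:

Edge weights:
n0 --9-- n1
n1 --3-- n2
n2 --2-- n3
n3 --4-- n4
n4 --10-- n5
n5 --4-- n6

Arc length = 9 + 3 + 2 + 4 + 10 + 4 = 32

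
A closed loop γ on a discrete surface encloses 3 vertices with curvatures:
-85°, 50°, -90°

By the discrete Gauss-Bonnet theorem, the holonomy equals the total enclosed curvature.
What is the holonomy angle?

Holonomy = total enclosed curvature = (-85°) + 50° + (-90°) = -125°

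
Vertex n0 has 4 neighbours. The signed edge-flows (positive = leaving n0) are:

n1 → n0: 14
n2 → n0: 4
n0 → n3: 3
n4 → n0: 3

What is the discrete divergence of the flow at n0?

Divergence = sum of outgoing flows = (-14) + (-4) + 3 + (-3) = -18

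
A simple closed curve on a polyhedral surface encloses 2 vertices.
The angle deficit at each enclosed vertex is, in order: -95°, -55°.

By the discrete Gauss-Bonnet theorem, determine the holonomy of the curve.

Holonomy = total enclosed curvature = (-95°) + (-55°) = -150°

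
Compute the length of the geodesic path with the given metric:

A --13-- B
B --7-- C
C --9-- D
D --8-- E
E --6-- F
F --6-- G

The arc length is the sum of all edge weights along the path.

Arc length = 13 + 7 + 9 + 8 + 6 + 6 = 49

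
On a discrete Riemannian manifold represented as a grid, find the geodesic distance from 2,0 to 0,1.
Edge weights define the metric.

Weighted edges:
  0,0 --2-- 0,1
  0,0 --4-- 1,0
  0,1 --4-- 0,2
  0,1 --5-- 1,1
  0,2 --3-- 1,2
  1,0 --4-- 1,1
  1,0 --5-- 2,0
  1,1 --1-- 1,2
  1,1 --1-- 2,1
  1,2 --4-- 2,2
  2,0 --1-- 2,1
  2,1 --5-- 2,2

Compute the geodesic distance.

Shortest path: 2,0 → 2,1 → 1,1 → 0,1, total weight = 7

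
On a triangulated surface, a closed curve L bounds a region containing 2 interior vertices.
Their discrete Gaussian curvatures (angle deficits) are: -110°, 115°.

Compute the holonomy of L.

Holonomy = total enclosed curvature = (-110°) + 115° = 5°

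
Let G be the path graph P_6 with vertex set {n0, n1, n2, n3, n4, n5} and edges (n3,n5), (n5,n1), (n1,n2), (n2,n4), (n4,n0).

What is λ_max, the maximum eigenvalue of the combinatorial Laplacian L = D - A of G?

The path graph P_n has Laplacian eigenvalues λ_k = 2 − 2cos(kπ/n), k = 0, 1, …, n−1. Here n = 6:
k=0: 2 − 2cos(0) = 0.0; k=1: 2 − 2cos(π/6) = 0.2679; k=2: 2 − 2cos(π/3) = 1.0; k=3: 2 − 2cos(π/2) = 2.0; k=4: 2 − 2cos(2π/3) = 3.0; k=5: 2 − 2cos(5π/6) = 3.7321.
Laplacian eigenvalues: [0.0, 0.2679, 1.0, 2.0, 3.0, 3.7321]. Largest eigenvalue (spectral radius) = 3.7321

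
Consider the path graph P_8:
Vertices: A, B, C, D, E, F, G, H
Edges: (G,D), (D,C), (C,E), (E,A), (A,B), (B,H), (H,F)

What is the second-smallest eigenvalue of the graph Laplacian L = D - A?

The path graph P_n has Laplacian eigenvalues λ_k = 2 − 2cos(kπ/n), k = 0, 1, …, n−1. Here n = 8:
k=0: 2 − 2cos(0) = 0.0; k=1: 2 − 2cos(π/8) = 0.1522; k=2: 2 − 2cos(π/4) = 0.5858; k=3: 2 − 2cos(3π/8) = 1.2346; k=4: 2 − 2cos(π/2) = 2.0; k=5: 2 − 2cos(5π/8) = 2.7654; k=6: 2 − 2cos(3π/4) = 3.4142; k=7: 2 − 2cos(7π/8) = 3.8478.
Laplacian eigenvalues: [0.0, 0.1522, 0.5858, 1.2346, 2.0, 2.7654, 3.4142, 3.8478]. Algebraic connectivity (smallest non-zero eigenvalue) = 0.1522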